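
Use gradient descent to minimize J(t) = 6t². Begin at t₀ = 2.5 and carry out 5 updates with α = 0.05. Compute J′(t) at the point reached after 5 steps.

J′(t) = 12t
Step 1: J′(2.5) = 30; t₁ = 2.5 − 0.05·30 = 1
Step 2: J′(1) = 12; t₂ = 1 − 0.05·12 = 0.4
Step 3: J′(0.4) = 4.8; t₃ = 0.4 − 0.05·4.8 = 0.16
Step 4: J′(0.16) = 1.92; t₄ = 0.16 − 0.05·1.92 = 0.064
Step 5: J′(0.064) = 0.768; t₅ = 0.064 − 0.05·0.768 = 0.0256
J′(t) at (0.0256) = 0.3072

0.3072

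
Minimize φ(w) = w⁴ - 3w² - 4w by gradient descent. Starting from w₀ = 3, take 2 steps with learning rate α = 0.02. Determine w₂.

φ′(w) = 4w³ - 6w - 4
w₁ = 3 − 0.02·86 = 1.28
w₂ = 1.28 − 0.02·(-3.291392) = 1.34582784

1.34582784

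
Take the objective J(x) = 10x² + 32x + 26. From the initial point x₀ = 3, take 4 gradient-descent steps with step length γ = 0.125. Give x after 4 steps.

J′(x) = 20x + 32
x₁ = 3 − 0.125·92 = -8.5
x₂ = -8.5 − 0.125·(-138) = 8.75
x₃ = 8.75 − 0.125·207 = -17.125
x₄ = -17.125 − 0.125·(-310.5) = 21.6875

21.6875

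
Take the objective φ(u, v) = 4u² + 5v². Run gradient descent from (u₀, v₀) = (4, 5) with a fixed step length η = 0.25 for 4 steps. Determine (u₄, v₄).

(4, 25.3125)

∇φ = (8u, 10v)
(u₁, v₁) = (4, 5) − 0.25·(32, 50) = (-4, -7.5)
(u₂, v₂) = (-4, -7.5) − 0.25·(-32, -75) = (4, 11.25)
(u₃, v₃) = (4, 11.25) − 0.25·(32, 112.5) = (-4, -16.875)
(u₄, v₄) = (-4, -16.875) − 0.25·(-32, -168.75) = (4, 25.3125)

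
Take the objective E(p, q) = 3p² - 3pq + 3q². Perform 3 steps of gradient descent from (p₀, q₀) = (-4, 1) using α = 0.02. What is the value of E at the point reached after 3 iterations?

21.756996289728

∇E = (6p - 3q, -3p + 6q)
Step 1: at (-4, 1), ∇E = (-27, 18) → (-4, 1) − 0.02·(-27, 18) = (-3.46, 0.64)
Step 2: at (-3.46, 0.64), ∇E = (-22.68, 14.22) → (-3.46, 0.64) − 0.02·(-22.68, 14.22) = (-3.0064, 0.3556)
Step 3: at (-3.0064, 0.3556), ∇E = (-19.1052, 11.1528) → (-3.0064, 0.3556) − 0.02·(-19.1052, 11.1528) = (-2.624296, 0.132544)
E(-2.624296, 0.132544) = 21.756996289728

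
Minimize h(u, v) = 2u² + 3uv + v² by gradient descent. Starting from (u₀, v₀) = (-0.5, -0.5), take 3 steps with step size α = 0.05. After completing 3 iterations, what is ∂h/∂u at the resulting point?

∇h = (4u + 3v, 3u + 2v)
Step 1: at (-0.5, -0.5), ∇h = (-3.5, -2.5) → (-0.5, -0.5) − 0.05·(-3.5, -2.5) = (-0.325, -0.375)
Step 2: at (-0.325, -0.375), ∇h = (-2.425, -1.725) → (-0.325, -0.375) − 0.05·(-2.425, -1.725) = (-0.20375, -0.28875)
Step 3: at (-0.20375, -0.28875), ∇h = (-1.68125, -1.18875) → (-0.20375, -0.28875) − 0.05·(-1.68125, -1.18875) = (-0.1196875, -0.2293125)
∂h/∂u at (-0.1196875, -0.2293125) = -1.1666875

-1.1666875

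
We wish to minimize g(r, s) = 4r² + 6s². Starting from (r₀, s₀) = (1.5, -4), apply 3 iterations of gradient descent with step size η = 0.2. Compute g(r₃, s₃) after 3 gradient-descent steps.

∇g = (8r, 12s)
Step 1: at (1.5, -4), ∇g = (12, -48) → (1.5, -4) − 0.2·(12, -48) = (-0.9, 5.6)
Step 2: at (-0.9, 5.6), ∇g = (-7.2, 67.2) → (-0.9, 5.6) − 0.2·(-7.2, 67.2) = (0.54, -7.84)
Step 3: at (0.54, -7.84), ∇g = (4.32, -94.08) → (0.54, -7.84) − 0.2·(4.32, -94.08) = (-0.324, 10.976)
g(-0.324, 10.976) = 723.25536

723.25536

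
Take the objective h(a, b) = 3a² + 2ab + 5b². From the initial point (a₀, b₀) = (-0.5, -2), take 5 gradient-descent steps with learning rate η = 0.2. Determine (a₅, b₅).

(1.67952, 4.05472)

∇h = (6a + 2b, 2a + 10b)
(a₁, b₁) = (-0.5, -2) − 0.2·(-7, -21) = (0.9, 2.2)
(a₂, b₂) = (0.9, 2.2) − 0.2·(9.8, 23.8) = (-1.06, -2.56)
(a₃, b₃) = (-1.06, -2.56) − 0.2·(-11.48, -27.72) = (1.236, 2.984)
(a₄, b₄) = (1.236, 2.984) − 0.2·(13.384, 32.312) = (-1.4408, -3.4784)
(a₅, b₅) = (-1.4408, -3.4784) − 0.2·(-15.6016, -37.6656) = (1.67952, 4.05472)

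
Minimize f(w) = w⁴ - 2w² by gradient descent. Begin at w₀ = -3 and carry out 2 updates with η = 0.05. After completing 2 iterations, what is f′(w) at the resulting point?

f′(w) = 4w³ - 4w
w₁ = -3 − 0.05·(-96) = 1.8
w₂ = 1.8 − 0.05·16.128 = 0.9936
f′(w) at (0.9936) = -0.050709528576

-0.050709528576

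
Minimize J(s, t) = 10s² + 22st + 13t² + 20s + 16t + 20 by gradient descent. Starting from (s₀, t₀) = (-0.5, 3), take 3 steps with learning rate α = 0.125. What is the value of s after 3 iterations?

∇J = (20s + 22t + 20, 22s + 26t + 16)
(s₁, t₁) = (-0.5, 3) − 0.125·(76, 83) = (-10, -7.375)
(s₂, t₂) = (-10, -7.375) − 0.125·(-342.25, -395.75) = (32.78125, 42.09375)
(s₃, t₃) = (32.78125, 42.09375) − 0.125·(1601.6875, 1831.625) = (-167.4296875, -186.859375)
s = -167.4296875

-167.4296875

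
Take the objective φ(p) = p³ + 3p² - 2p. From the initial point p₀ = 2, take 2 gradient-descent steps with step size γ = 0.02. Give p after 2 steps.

1.266784

φ′(p) = 3p² + 6p - 2
p₁ = 2 − 0.02·22 = 1.56
p₂ = 1.56 − 0.02·14.6608 = 1.266784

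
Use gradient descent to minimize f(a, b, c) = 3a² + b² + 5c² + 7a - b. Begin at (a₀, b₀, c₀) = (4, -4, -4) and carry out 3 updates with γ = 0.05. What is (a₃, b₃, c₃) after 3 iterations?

(0.6055, -2.7805, -0.5)

∇f = (6a + 7, 2b - 1, 10c)
Step 1: at (4, -4, -4), ∇f = (31, -9, -40) → (4, -4, -4) − 0.05·(31, -9, -40) = (2.45, -3.55, -2)
Step 2: at (2.45, -3.55, -2), ∇f = (21.7, -8.1, -20) → (2.45, -3.55, -2) − 0.05·(21.7, -8.1, -20) = (1.365, -3.145, -1)
Step 3: at (1.365, -3.145, -1), ∇f = (15.19, -7.29, -10) → (1.365, -3.145, -1) − 0.05·(15.19, -7.29, -10) = (0.6055, -2.7805, -0.5)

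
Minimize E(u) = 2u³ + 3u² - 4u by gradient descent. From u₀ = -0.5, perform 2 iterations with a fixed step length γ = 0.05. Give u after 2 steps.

E′(u) = 6u² + 6u - 4
u₁ = -0.5 − 0.05·(-5.5) = -0.225
u₂ = -0.225 − 0.05·(-5.04625) = 0.0273125

0.0273125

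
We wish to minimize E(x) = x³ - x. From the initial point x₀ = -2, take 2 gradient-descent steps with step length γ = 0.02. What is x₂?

-2.495704

E′(x) = 3x² - 1
Step 1: E′(-2) = 11; x₁ = -2 − 0.02·11 = -2.22
Step 2: E′(-2.22) = 13.7852; x₂ = -2.22 − 0.02·13.7852 = -2.495704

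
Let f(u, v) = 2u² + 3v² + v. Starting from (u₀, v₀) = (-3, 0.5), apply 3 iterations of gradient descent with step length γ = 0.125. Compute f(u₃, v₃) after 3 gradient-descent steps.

∇f = (4u, 6v + 1)
(u₁, v₁) = (-3, 0.5) − 0.125·(-12, 4) = (-1.5, 0)
(u₂, v₂) = (-1.5, 0) − 0.125·(-6, 1) = (-0.75, -0.125)
(u₃, v₃) = (-0.75, -0.125) − 0.125·(-3, 0.25) = (-0.375, -0.15625)
f(-0.375, -0.15625) = 0.1982421875

0.1982421875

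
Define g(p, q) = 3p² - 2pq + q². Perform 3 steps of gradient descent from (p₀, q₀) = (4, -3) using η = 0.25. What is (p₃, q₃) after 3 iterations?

∇g = (6p - 2q, -2p + 2q)
(p₁, q₁) = (4, -3) − 0.25·(30, -14) = (-3.5, 0.5)
(p₂, q₂) = (-3.5, 0.5) − 0.25·(-22, 8) = (2, -1.5)
(p₃, q₃) = (2, -1.5) − 0.25·(15, -7) = (-1.75, 0.25)

(-1.75, 0.25)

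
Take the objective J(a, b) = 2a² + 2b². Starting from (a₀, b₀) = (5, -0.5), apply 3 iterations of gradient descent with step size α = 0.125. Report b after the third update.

-0.0625

∇J = (4a, 4b)
(a₁, b₁) = (5, -0.5) − 0.125·(20, -2) = (2.5, -0.25)
(a₂, b₂) = (2.5, -0.25) − 0.125·(10, -1) = (1.25, -0.125)
(a₃, b₃) = (1.25, -0.125) − 0.125·(5, -0.5) = (0.625, -0.0625)
b = -0.0625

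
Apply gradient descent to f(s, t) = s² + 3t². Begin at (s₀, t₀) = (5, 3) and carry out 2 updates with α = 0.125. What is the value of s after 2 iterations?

2.8125

∇f = (2s, 6t)
(s₁, t₁) = (5, 3) − 0.125·(10, 18) = (3.75, 0.75)
(s₂, t₂) = (3.75, 0.75) − 0.125·(7.5, 4.5) = (2.8125, 0.1875)
s = 2.8125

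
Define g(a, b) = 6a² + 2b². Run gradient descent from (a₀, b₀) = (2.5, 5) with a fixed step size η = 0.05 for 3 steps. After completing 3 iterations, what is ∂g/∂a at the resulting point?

∇g = (12a, 4b)
Step 1: at (2.5, 5), ∇g = (30, 20) → (2.5, 5) − 0.05·(30, 20) = (1, 4)
Step 2: at (1, 4), ∇g = (12, 16) → (1, 4) − 0.05·(12, 16) = (0.4, 3.2)
Step 3: at (0.4, 3.2), ∇g = (4.8, 12.8) → (0.4, 3.2) − 0.05·(4.8, 12.8) = (0.16, 2.56)
∂g/∂a at (0.16, 2.56) = 1.92

1.92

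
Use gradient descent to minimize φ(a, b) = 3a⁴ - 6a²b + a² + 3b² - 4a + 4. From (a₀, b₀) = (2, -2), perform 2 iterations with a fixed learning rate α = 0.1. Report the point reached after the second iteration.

∇φ = (12a³ - 12ab + 2a - 4, -6a² + 6b)
(a₁, b₁) = (2, -2) − 0.1·(144, -36) = (-12.4, 1.6)
(a₂, b₂) = (-12.4, 1.6) − 0.1·(-22670.208, -912.96) = (2254.6208, 92.896)

(2254.6208, 92.896)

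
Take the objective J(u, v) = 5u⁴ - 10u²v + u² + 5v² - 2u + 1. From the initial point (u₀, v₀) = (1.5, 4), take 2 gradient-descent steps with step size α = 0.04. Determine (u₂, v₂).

(-23.3408128, 7.04944)

∇J = (20u³ - 20uv + 2u - 2, -10u² + 10v)
(u₁, v₁) = (1.5, 4) − 0.04·(-51.5, 17.5) = (3.56, 3.3)
(u₂, v₂) = (3.56, 3.3) − 0.04·(672.52032, -93.736) = (-23.3408128, 7.04944)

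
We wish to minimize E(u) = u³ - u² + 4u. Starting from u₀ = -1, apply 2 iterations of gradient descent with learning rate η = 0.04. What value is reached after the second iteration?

-1.850752

E′(u) = 3u² - 2u + 4
Step 1: E′(-1) = 9; u₁ = -1 − 0.04·9 = -1.36
Step 2: E′(-1.36) = 12.2688; u₂ = -1.36 − 0.04·12.2688 = -1.850752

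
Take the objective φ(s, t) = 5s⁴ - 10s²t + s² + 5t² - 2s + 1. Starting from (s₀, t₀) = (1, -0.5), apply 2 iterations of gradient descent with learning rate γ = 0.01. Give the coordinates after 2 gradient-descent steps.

(0.5884, -0.266)

∇φ = (20s³ - 20st + 2s - 2, -10s² + 10t)
Step 1: at (1, -0.5), ∇φ = (30, -15) → (1, -0.5) − 0.01·(30, -15) = (0.7, -0.35)
Step 2: at (0.7, -0.35), ∇φ = (11.16, -8.4) → (0.7, -0.35) − 0.01·(11.16, -8.4) = (0.5884, -0.266)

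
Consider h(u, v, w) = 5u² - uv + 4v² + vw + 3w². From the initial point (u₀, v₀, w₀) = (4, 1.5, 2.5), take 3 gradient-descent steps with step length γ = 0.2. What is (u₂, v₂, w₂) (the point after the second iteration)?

∇h = (10u - v, -u + 8v + w, v + 6w)
Step 1: at (4, 1.5, 2.5), ∇h = (38.5, 10.5, 16.5) → (4, 1.5, 2.5) − 0.2·(38.5, 10.5, 16.5) = (-3.7, -0.6, -0.8)
Step 2: at (-3.7, -0.6, -0.8), ∇h = (-36.4, -1.9, -5.4) → (-3.7, -0.6, -0.8) − 0.2·(-36.4, -1.9, -5.4) = (3.58, -0.22, 0.28)

(3.58, -0.22, 0.28)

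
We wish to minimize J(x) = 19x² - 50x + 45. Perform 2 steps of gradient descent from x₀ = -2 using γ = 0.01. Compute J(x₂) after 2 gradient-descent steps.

J′(x) = 38x - 50
Step 1: J′(-2) = -126; x₁ = -2 − 0.01·(-126) = -0.74
Step 2: J′(-0.74) = -78.12; x₂ = -0.74 − 0.01·(-78.12) = 0.0412
J(0.0412) = 42.97225136

42.97225136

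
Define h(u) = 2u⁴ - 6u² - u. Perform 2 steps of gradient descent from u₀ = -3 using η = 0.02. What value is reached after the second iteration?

h′(u) = 8u³ - 12u - 1
Step 1: h′(-3) = -181; u₁ = -3 − 0.02·(-181) = 0.62
Step 2: h′(0.62) = -6.533376; u₂ = 0.62 − 0.02·(-6.533376) = 0.75066752

0.75066752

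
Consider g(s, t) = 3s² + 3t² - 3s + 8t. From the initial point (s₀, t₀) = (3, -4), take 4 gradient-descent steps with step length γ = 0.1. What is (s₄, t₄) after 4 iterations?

(0.564, -1.4016)

∇g = (6s - 3, 6t + 8)
(s₁, t₁) = (3, -4) − 0.1·(15, -16) = (1.5, -2.4)
(s₂, t₂) = (1.5, -2.4) − 0.1·(6, -6.4) = (0.9, -1.76)
(s₃, t₃) = (0.9, -1.76) − 0.1·(2.4, -2.56) = (0.66, -1.504)
(s₄, t₄) = (0.66, -1.504) − 0.1·(0.96, -1.024) = (0.564, -1.4016)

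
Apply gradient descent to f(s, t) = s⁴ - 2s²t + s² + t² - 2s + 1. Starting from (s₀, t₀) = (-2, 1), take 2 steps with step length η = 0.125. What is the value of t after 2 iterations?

∇f = (4s³ - 4st + 2s - 2, -2s² + 2t)
(s₁, t₁) = (-2, 1) − 0.125·(-30, -6) = (1.75, 1.75)
(s₂, t₂) = (1.75, 1.75) − 0.125·(10.6875, -2.625) = (0.4140625, 2.078125)
t = 2.078125

2.078125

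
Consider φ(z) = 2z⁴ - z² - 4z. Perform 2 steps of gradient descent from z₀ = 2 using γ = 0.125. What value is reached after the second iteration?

φ′(z) = 8z³ - 2z - 4
z₁ = 2 − 0.125·56 = -5
z₂ = -5 − 0.125·(-994) = 119.25

119.25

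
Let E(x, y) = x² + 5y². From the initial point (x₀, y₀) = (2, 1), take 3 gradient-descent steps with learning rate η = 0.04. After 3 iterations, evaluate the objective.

2.658700005376

∇E = (2x, 10y)
(x₁, y₁) = (2, 1) − 0.04·(4, 10) = (1.84, 0.6)
(x₂, y₂) = (1.84, 0.6) − 0.04·(3.68, 6) = (1.6928, 0.36)
(x₃, y₃) = (1.6928, 0.36) − 0.04·(3.3856, 3.6) = (1.557376, 0.216)
E(1.557376, 0.216) = 2.658700005376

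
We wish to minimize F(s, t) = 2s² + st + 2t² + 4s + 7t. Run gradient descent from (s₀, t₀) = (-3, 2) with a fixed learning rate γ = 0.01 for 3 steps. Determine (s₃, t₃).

(-2.823594, 1.652444)

∇F = (4s + t + 4, s + 4t + 7)
Step 1: at (-3, 2), ∇F = (-6, 12) → (-3, 2) − 0.01·(-6, 12) = (-2.94, 1.88)
Step 2: at (-2.94, 1.88), ∇F = (-5.88, 11.58) → (-2.94, 1.88) − 0.01·(-5.88, 11.58) = (-2.8812, 1.7642)
Step 3: at (-2.8812, 1.7642), ∇F = (-5.7606, 11.1756) → (-2.8812, 1.7642) − 0.01·(-5.7606, 11.1756) = (-2.823594, 1.652444)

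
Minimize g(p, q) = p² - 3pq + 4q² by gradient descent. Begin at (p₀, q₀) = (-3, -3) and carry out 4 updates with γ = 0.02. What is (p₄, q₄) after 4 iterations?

∇g = (2p - 3q, -3p + 8q)
(p₁, q₁) = (-3, -3) − 0.02·(3, -15) = (-3.06, -2.7)
(p₂, q₂) = (-3.06, -2.7) − 0.02·(1.98, -12.42) = (-3.0996, -2.4516)
(p₃, q₃) = (-3.0996, -2.4516) − 0.02·(1.1556, -10.314) = (-3.122712, -2.24532)
(p₄, q₄) = (-3.122712, -2.24532) − 0.02·(0.490536, -8.594424) = (-3.13252272, -2.07343152)

(-3.13252272, -2.07343152)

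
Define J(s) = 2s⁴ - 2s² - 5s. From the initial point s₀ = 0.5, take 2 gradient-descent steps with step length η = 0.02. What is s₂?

0.73146752

J′(s) = 8s³ - 4s - 5
Step 1: J′(0.5) = -6; s₁ = 0.5 − 0.02·(-6) = 0.62
Step 2: J′(0.62) = -5.573376; s₂ = 0.62 − 0.02·(-5.573376) = 0.73146752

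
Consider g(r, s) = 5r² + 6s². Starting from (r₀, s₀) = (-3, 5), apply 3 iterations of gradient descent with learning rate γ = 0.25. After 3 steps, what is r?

10.125

∇g = (10r, 12s)
(r₁, s₁) = (-3, 5) − 0.25·(-30, 60) = (4.5, -10)
(r₂, s₂) = (4.5, -10) − 0.25·(45, -120) = (-6.75, 20)
(r₃, s₃) = (-6.75, 20) − 0.25·(-67.5, 240) = (10.125, -40)
r = 10.125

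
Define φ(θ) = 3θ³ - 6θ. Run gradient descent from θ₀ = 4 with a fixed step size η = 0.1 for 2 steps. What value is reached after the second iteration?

φ′(θ) = 9θ² - 6
θ₁ = 4 − 0.1·138 = -9.8
θ₂ = -9.8 − 0.1·858.36 = -95.636

-95.636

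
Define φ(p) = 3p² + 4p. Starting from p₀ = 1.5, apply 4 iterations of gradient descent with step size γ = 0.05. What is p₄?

-0.14645

φ′(p) = 6p + 4
Step 1: φ′(1.5) = 13; p₁ = 1.5 − 0.05·13 = 0.85
Step 2: φ′(0.85) = 9.1; p₂ = 0.85 − 0.05·9.1 = 0.395
Step 3: φ′(0.395) = 6.37; p₃ = 0.395 − 0.05·6.37 = 0.0765
Step 4: φ′(0.0765) = 4.459; p₄ = 0.0765 − 0.05·4.459 = -0.14645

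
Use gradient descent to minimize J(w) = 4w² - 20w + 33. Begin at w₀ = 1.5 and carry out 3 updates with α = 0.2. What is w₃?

2.716

J′(w) = 8w - 20
w₁ = 1.5 − 0.2·(-8) = 3.1
w₂ = 3.1 − 0.2·4.8 = 2.14
w₃ = 2.14 − 0.2·(-2.88) = 2.716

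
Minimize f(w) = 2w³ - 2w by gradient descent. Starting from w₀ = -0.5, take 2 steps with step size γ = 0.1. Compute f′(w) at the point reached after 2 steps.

-1.1719265

f′(w) = 6w² - 2
Step 1: f′(-0.5) = -0.5; w₁ = -0.5 − 0.1·(-0.5) = -0.45
Step 2: f′(-0.45) = -0.785; w₂ = -0.45 − 0.1·(-0.785) = -0.3715
f′(w) at (-0.3715) = -1.1719265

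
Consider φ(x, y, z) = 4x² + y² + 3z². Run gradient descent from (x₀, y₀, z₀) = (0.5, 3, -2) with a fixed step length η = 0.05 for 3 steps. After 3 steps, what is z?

∇φ = (8x, 2y, 6z)
Step 1: at (0.5, 3, -2), ∇φ = (4, 6, -12) → (0.5, 3, -2) − 0.05·(4, 6, -12) = (0.3, 2.7, -1.4)
Step 2: at (0.3, 2.7, -1.4), ∇φ = (2.4, 5.4, -8.4) → (0.3, 2.7, -1.4) − 0.05·(2.4, 5.4, -8.4) = (0.18, 2.43, -0.98)
Step 3: at (0.18, 2.43, -0.98), ∇φ = (1.44, 4.86, -5.88) → (0.18, 2.43, -0.98) − 0.05·(1.44, 4.86, -5.88) = (0.108, 2.187, -0.686)
z = -0.686

-0.686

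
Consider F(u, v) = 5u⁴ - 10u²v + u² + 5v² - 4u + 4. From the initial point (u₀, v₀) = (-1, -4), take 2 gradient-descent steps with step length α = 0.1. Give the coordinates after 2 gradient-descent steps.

(-1742.192, 92.16)

∇F = (20u³ - 20uv + 2u - 4, -10u² + 10v)
Step 1: at (-1, -4), ∇F = (-106, -50) → (-1, -4) − 0.1·(-106, -50) = (9.6, 1)
Step 2: at (9.6, 1), ∇F = (17517.92, -911.6) → (9.6, 1) − 0.1·(17517.92, -911.6) = (-1742.192, 92.16)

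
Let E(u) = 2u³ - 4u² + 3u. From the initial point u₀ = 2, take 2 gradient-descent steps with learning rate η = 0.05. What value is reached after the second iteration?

1.24925

E′(u) = 6u² - 8u + 3
u₁ = 2 − 0.05·11 = 1.45
u₂ = 1.45 − 0.05·4.015 = 1.24925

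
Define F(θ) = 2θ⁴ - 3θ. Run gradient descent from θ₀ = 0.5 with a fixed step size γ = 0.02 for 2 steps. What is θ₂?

F′(θ) = 8θ³ - 3
θ₁ = 0.5 − 0.02·(-2) = 0.54
θ₂ = 0.54 − 0.02·(-1.740288) = 0.57480576

0.57480576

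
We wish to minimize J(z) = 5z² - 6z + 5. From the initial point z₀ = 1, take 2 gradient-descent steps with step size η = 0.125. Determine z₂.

J′(z) = 10z - 6
Step 1: J′(1) = 4; z₁ = 1 − 0.125·4 = 0.5
Step 2: J′(0.5) = -1; z₂ = 0.5 − 0.125·(-1) = 0.625

0.625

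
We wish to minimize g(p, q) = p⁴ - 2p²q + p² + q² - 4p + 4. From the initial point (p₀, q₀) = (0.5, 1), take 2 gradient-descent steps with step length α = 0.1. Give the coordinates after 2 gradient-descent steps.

∇g = (4p³ - 4pq + 2p - 4, -2p² + 2q)
Step 1: at (0.5, 1), ∇g = (-4.5, 1.5) → (0.5, 1) − 0.1·(-4.5, 1.5) = (0.95, 0.85)
Step 2: at (0.95, 0.85), ∇g = (-1.9005, -0.105) → (0.95, 0.85) − 0.1·(-1.9005, -0.105) = (1.14005, 0.8605)

(1.14005, 0.8605)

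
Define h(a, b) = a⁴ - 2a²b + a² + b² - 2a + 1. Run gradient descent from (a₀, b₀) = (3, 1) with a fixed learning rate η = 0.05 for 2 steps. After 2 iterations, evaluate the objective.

5.12842576

∇h = (4a³ - 4ab + 2a - 2, -2a² + 2b)
(a₁, b₁) = (3, 1) − 0.05·(100, -16) = (-2, 1.8)
(a₂, b₂) = (-2, 1.8) − 0.05·(-23.6, -4.4) = (-0.82, 2.02)
h(-0.82, 2.02) = 5.12842576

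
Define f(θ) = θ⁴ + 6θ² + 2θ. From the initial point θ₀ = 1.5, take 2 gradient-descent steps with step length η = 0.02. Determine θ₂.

f′(θ) = 4θ³ + 12θ + 2
θ₁ = 1.5 − 0.02·33.5 = 0.83
θ₂ = 0.83 − 0.02·14.247148 = 0.54505704

0.54505704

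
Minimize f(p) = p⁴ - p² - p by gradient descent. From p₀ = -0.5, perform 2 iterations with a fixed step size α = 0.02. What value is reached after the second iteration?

f′(p) = 4p³ - 2p - 1
Step 1: f′(-0.5) = -0.5; p₁ = -0.5 − 0.02·(-0.5) = -0.49
Step 2: f′(-0.49) = -0.490596; p₂ = -0.49 − 0.02·(-0.490596) = -0.48018808

-0.48018808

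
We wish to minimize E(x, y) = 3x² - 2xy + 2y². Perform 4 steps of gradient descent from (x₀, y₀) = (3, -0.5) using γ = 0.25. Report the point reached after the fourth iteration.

(1.03125, -0.625)

∇E = (6x - 2y, -2x + 4y)
Step 1: at (3, -0.5), ∇E = (19, -8) → (3, -0.5) − 0.25·(19, -8) = (-1.75, 1.5)
Step 2: at (-1.75, 1.5), ∇E = (-13.5, 9.5) → (-1.75, 1.5) − 0.25·(-13.5, 9.5) = (1.625, -0.875)
Step 3: at (1.625, -0.875), ∇E = (11.5, -6.75) → (1.625, -0.875) − 0.25·(11.5, -6.75) = (-1.25, 0.8125)
Step 4: at (-1.25, 0.8125), ∇E = (-9.125, 5.75) → (-1.25, 0.8125) − 0.25·(-9.125, 5.75) = (1.03125, -0.625)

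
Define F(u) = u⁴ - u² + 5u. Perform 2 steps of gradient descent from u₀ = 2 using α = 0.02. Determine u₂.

F′(u) = 4u³ - 2u + 5
Step 1: F′(2) = 33; u₁ = 2 − 0.02·33 = 1.34
Step 2: F′(1.34) = 11.944416; u₂ = 1.34 − 0.02·11.944416 = 1.10111168

1.10111168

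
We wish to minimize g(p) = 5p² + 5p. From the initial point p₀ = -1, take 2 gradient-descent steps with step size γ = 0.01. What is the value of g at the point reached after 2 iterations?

-0.429875

g′(p) = 10p + 5
Step 1: g′(-1) = -5; p₁ = -1 − 0.01·(-5) = -0.95
Step 2: g′(-0.95) = -4.5; p₂ = -0.95 − 0.01·(-4.5) = -0.905
g(-0.905) = -0.429875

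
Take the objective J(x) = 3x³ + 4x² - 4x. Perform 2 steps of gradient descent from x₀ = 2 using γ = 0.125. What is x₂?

-17.5

J′(x) = 9x² + 8x - 4
Step 1: J′(2) = 48; x₁ = 2 − 0.125·48 = -4
Step 2: J′(-4) = 108; x₂ = -4 − 0.125·108 = -17.5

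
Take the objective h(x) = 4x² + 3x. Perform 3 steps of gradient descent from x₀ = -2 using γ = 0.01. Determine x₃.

h′(x) = 8x + 3
Step 1: h′(-2) = -13; x₁ = -2 − 0.01·(-13) = -1.87
Step 2: h′(-1.87) = -11.96; x₂ = -1.87 − 0.01·(-11.96) = -1.7504
Step 3: h′(-1.7504) = -11.0032; x₃ = -1.7504 − 0.01·(-11.0032) = -1.640368

-1.640368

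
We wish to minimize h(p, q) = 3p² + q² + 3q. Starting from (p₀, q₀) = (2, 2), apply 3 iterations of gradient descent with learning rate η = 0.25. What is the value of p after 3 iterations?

-0.25

∇h = (6p, 2q + 3)
Step 1: at (2, 2), ∇h = (12, 7) → (2, 2) − 0.25·(12, 7) = (-1, 0.25)
Step 2: at (-1, 0.25), ∇h = (-6, 3.5) → (-1, 0.25) − 0.25·(-6, 3.5) = (0.5, -0.625)
Step 3: at (0.5, -0.625), ∇h = (3, 1.75) → (0.5, -0.625) − 0.25·(3, 1.75) = (-0.25, -1.0625)
p = -0.25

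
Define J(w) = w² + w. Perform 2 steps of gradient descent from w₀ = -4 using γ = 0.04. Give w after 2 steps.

J′(w) = 2w + 1
w₁ = -4 − 0.04·(-7) = -3.72
w₂ = -3.72 − 0.04·(-6.44) = -3.4624

-3.4624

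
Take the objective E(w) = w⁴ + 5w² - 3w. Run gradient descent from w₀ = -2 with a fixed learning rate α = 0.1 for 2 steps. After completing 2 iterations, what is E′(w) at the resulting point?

E′(w) = 4w³ + 10w - 3
Step 1: E′(-2) = -55; w₁ = -2 − 0.1·(-55) = 3.5
Step 2: E′(3.5) = 203.5; w₂ = 3.5 − 0.1·203.5 = -16.85
E′(w) at (-16.85) = -19307.8765

-19307.8765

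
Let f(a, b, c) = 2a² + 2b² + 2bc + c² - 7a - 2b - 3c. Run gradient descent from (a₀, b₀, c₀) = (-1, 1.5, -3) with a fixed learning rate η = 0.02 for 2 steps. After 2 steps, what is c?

-2.7664

∇f = (4a - 7, 4b + 2c - 2, 2b + 2c - 3)
Step 1: at (-1, 1.5, -3), ∇f = (-11, -2, -6) → (-1, 1.5, -3) − 0.02·(-11, -2, -6) = (-0.78, 1.54, -2.88)
Step 2: at (-0.78, 1.54, -2.88), ∇f = (-10.12, -1.6, -5.68) → (-0.78, 1.54, -2.88) − 0.02·(-10.12, -1.6, -5.68) = (-0.5776, 1.572, -2.7664)
c = -2.7664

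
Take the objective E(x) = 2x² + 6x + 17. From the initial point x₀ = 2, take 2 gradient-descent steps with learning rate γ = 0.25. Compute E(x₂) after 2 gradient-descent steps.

E′(x) = 4x + 6
Step 1: E′(2) = 14; x₁ = 2 − 0.25·14 = -1.5
Step 2: E′(-1.5) = 0; x₂ = -1.5 − 0.25·0 = -1.5
E(-1.5) = 12.5

12.5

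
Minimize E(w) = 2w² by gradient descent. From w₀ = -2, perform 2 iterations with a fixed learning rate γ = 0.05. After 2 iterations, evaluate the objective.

3.2768

E′(w) = 4w
w₁ = -2 − 0.05·(-8) = -1.6
w₂ = -1.6 − 0.05·(-6.4) = -1.28
E(-1.28) = 3.2768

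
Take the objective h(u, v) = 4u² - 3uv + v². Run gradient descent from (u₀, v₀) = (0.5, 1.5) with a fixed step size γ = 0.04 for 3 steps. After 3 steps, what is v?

∇h = (8u - 3v, -3u + 2v)
Step 1: at (0.5, 1.5), ∇h = (-0.5, 1.5) → (0.5, 1.5) − 0.04·(-0.5, 1.5) = (0.52, 1.44)
Step 2: at (0.52, 1.44), ∇h = (-0.16, 1.32) → (0.52, 1.44) − 0.04·(-0.16, 1.32) = (0.5264, 1.3872)
Step 3: at (0.5264, 1.3872), ∇h = (0.0496, 1.1952) → (0.5264, 1.3872) − 0.04·(0.0496, 1.1952) = (0.524416, 1.339392)
v = 1.339392

1.339392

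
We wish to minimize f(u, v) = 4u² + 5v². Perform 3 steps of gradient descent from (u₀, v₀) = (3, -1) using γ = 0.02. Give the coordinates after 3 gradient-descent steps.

∇f = (8u, 10v)
(u₁, v₁) = (3, -1) − 0.02·(24, -10) = (2.52, -0.8)
(u₂, v₂) = (2.52, -0.8) − 0.02·(20.16, -8) = (2.1168, -0.64)
(u₃, v₃) = (2.1168, -0.64) − 0.02·(16.9344, -6.4) = (1.778112, -0.512)

(1.778112, -0.512)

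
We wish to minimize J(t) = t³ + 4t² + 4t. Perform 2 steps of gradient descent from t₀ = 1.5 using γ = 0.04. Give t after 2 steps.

J′(t) = 3t² + 8t + 4
Step 1: J′(1.5) = 22.75; t₁ = 1.5 − 0.04·22.75 = 0.59
Step 2: J′(0.59) = 9.7643; t₂ = 0.59 − 0.04·9.7643 = 0.199428

0.199428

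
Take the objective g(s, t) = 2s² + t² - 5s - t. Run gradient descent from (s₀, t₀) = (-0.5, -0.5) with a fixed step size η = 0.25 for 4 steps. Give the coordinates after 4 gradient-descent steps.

(1.25, 0.4375)

∇g = (4s - 5, 2t - 1)
Step 1: at (-0.5, -0.5), ∇g = (-7, -2) → (-0.5, -0.5) − 0.25·(-7, -2) = (1.25, 0)
Step 2: at (1.25, 0), ∇g = (0, -1) → (1.25, 0) − 0.25·(0, -1) = (1.25, 0.25)
Step 3: at (1.25, 0.25), ∇g = (0, -0.5) → (1.25, 0.25) − 0.25·(0, -0.5) = (1.25, 0.375)
Step 4: at (1.25, 0.375), ∇g = (0, -0.25) → (1.25, 0.375) − 0.25·(0, -0.25) = (1.25, 0.4375)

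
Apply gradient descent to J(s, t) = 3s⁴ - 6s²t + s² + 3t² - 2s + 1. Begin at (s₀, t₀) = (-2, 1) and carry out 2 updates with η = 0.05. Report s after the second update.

∇J = (12s³ - 12st + 2s - 2, -6s² + 6t)
Step 1: at (-2, 1), ∇J = (-78, -18) → (-2, 1) − 0.05·(-78, -18) = (1.9, 1.9)
Step 2: at (1.9, 1.9), ∇J = (40.788, -10.26) → (1.9, 1.9) − 0.05·(40.788, -10.26) = (-0.1394, 2.413)
s = -0.1394

-0.1394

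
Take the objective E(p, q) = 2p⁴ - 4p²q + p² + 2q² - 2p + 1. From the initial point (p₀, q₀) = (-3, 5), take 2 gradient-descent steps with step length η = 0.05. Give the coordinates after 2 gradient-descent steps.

∇E = (8p³ - 8pq + 2p - 2, -4p² + 4q)
(p₁, q₁) = (-3, 5) − 0.05·(-104, -16) = (2.2, 5.8)
(p₂, q₂) = (2.2, 5.8) − 0.05·(-14.496, 3.84) = (2.9248, 5.608)

(2.9248, 5.608)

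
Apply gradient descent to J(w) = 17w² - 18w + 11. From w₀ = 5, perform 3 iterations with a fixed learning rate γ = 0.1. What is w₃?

-61.272

J′(w) = 34w - 18
Step 1: J′(5) = 152; w₁ = 5 − 0.1·152 = -10.2
Step 2: J′(-10.2) = -364.8; w₂ = -10.2 − 0.1·(-364.8) = 26.28
Step 3: J′(26.28) = 875.52; w₃ = 26.28 − 0.1·875.52 = -61.272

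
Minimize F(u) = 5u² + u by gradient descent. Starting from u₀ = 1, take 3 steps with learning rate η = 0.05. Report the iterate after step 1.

0.45

F′(u) = 10u + 1
Step 1: F′(1) = 11; u₁ = 1 − 0.05·11 = 0.45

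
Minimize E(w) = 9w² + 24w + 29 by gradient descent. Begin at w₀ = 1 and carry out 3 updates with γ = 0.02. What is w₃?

E′(w) = 18w + 24
Step 1: E′(1) = 42; w₁ = 1 − 0.02·42 = 0.16
Step 2: E′(0.16) = 26.88; w₂ = 0.16 − 0.02·26.88 = -0.3776
Step 3: E′(-0.3776) = 17.2032; w₃ = -0.3776 − 0.02·17.2032 = -0.721664

-0.721664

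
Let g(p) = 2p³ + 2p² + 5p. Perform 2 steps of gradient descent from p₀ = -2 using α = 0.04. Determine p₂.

-4.521344

g′(p) = 6p² + 4p + 5
p₁ = -2 − 0.04·21 = -2.84
p₂ = -2.84 − 0.04·42.0336 = -4.521344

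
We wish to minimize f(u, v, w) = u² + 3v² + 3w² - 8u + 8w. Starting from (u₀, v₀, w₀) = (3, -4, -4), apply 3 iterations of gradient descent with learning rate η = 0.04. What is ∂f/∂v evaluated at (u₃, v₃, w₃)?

∇f = (2u - 8, 6v, 6w + 8)
Step 1: at (3, -4, -4), ∇f = (-2, -24, -16) → (3, -4, -4) − 0.04·(-2, -24, -16) = (3.08, -3.04, -3.36)
Step 2: at (3.08, -3.04, -3.36), ∇f = (-1.84, -18.24, -12.16) → (3.08, -3.04, -3.36) − 0.04·(-1.84, -18.24, -12.16) = (3.1536, -2.3104, -2.8736)
Step 3: at (3.1536, -2.3104, -2.8736), ∇f = (-1.6928, -13.8624, -9.2416) → (3.1536, -2.3104, -2.8736) − 0.04·(-1.6928, -13.8624, -9.2416) = (3.221312, -1.755904, -2.503936)
∂f/∂v at (3.221312, -1.755904, -2.503936) = -10.535424

-10.535424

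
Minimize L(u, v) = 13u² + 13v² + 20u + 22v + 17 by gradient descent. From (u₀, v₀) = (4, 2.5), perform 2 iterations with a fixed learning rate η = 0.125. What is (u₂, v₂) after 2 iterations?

∇L = (26u + 20, 26v + 22)
(u₁, v₁) = (4, 2.5) − 0.125·(124, 87) = (-11.5, -8.375)
(u₂, v₂) = (-11.5, -8.375) − 0.125·(-279, -195.75) = (23.375, 16.09375)

(23.375, 16.09375)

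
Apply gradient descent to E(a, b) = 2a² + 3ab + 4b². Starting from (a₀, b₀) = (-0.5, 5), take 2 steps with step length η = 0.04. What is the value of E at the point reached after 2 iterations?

∇E = (4a + 3b, 3a + 8b)
(a₁, b₁) = (-0.5, 5) − 0.04·(13, 38.5) = (-1.02, 3.46)
(a₂, b₂) = (-1.02, 3.46) − 0.04·(6.3, 24.62) = (-1.272, 2.4752)
E(-1.272, 2.4752) = 18.29706496

18.29706496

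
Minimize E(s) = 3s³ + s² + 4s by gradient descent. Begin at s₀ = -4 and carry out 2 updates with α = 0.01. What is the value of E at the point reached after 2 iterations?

-1479.544319514432

E′(s) = 9s² + 2s + 4
s₁ = -4 − 0.01·140 = -5.4
s₂ = -5.4 − 0.01·255.64 = -7.9564
E(-7.9564) = -1479.544319514432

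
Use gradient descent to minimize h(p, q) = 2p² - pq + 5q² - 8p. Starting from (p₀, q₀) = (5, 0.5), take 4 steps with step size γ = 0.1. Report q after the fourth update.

∇h = (4p - q - 8, -p + 10q)
(p₁, q₁) = (5, 0.5) − 0.1·(11.5, 0) = (3.85, 0.5)
(p₂, q₂) = (3.85, 0.5) − 0.1·(6.9, 1.15) = (3.16, 0.385)
(p₃, q₃) = (3.16, 0.385) − 0.1·(4.255, 0.69) = (2.7345, 0.316)
(p₄, q₄) = (2.7345, 0.316) − 0.1·(2.622, 0.4255) = (2.4723, 0.27345)
q = 0.27345

0.27345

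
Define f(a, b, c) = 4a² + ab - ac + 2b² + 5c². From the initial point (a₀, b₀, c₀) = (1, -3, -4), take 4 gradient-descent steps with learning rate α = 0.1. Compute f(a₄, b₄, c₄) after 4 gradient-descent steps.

∇f = (8a + b - c, a + 4b, -a + 10c)
Step 1: at (1, -3, -4), ∇f = (9, -11, -41) → (1, -3, -4) − 0.1·(9, -11, -41) = (0.1, -1.9, 0.1)
Step 2: at (0.1, -1.9, 0.1), ∇f = (-1.2, -7.5, 0.9) → (0.1, -1.9, 0.1) − 0.1·(-1.2, -7.5, 0.9) = (0.22, -1.15, 0.01)
Step 3: at (0.22, -1.15, 0.01), ∇f = (0.6, -4.38, -0.12) → (0.22, -1.15, 0.01) − 0.1·(0.6, -4.38, -0.12) = (0.16, -0.712, 0.022)
Step 4: at (0.16, -0.712, 0.022), ∇f = (0.546, -2.688, 0.06) → (0.16, -0.712, 0.022) − 0.1·(0.546, -2.688, 0.06) = (0.1054, -0.4432, 0.016)
f(0.1054, -0.4432, 0.016) = 0.39016944

0.39016944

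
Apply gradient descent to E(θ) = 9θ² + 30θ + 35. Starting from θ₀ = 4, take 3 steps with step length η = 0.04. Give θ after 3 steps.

E′(θ) = 18θ + 30
Step 1: E′(4) = 102; θ₁ = 4 − 0.04·102 = -0.08
Step 2: E′(-0.08) = 28.56; θ₂ = -0.08 − 0.04·28.56 = -1.2224
Step 3: E′(-1.2224) = 7.9968; θ₃ = -1.2224 − 0.04·7.9968 = -1.542272

-1.542272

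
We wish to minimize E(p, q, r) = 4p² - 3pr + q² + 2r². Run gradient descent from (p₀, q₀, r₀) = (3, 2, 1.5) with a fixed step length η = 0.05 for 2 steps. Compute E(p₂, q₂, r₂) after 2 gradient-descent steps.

9.32895

∇E = (8p - 3r, 2q, -3p + 4r)
Step 1: at (3, 2, 1.5), ∇E = (19.5, 4, -3) → (3, 2, 1.5) − 0.05·(19.5, 4, -3) = (2.025, 1.8, 1.65)
Step 2: at (2.025, 1.8, 1.65), ∇E = (11.25, 3.6, 0.525) → (2.025, 1.8, 1.65) − 0.05·(11.25, 3.6, 0.525) = (1.4625, 1.62, 1.62375)
E(1.4625, 1.62, 1.62375) = 9.32895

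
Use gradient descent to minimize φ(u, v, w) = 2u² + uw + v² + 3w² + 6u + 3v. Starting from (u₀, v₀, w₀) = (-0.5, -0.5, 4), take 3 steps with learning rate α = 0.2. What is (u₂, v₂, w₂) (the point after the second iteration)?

(-1.48, -1.14, 0.56)

∇φ = (4u + w + 6, 2v + 3, u + 6w)
Step 1: at (-0.5, -0.5, 4), ∇φ = (8, 2, 23.5) → (-0.5, -0.5, 4) − 0.2·(8, 2, 23.5) = (-2.1, -0.9, -0.7)
Step 2: at (-2.1, -0.9, -0.7), ∇φ = (-3.1, 1.2, -6.3) → (-2.1, -0.9, -0.7) − 0.2·(-3.1, 1.2, -6.3) = (-1.48, -1.14, 0.56)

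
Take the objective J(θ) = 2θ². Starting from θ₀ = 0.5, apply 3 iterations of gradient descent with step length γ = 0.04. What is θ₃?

J′(θ) = 4θ
θ₁ = 0.5 − 0.04·2 = 0.42
θ₂ = 0.42 − 0.04·1.68 = 0.3528
θ₃ = 0.3528 − 0.04·1.4112 = 0.296352

0.296352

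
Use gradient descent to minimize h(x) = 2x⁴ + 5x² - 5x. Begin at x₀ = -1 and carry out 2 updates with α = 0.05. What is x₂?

0.32365

h′(x) = 8x³ + 10x - 5
Step 1: h′(-1) = -23; x₁ = -1 − 0.05·(-23) = 0.15
Step 2: h′(0.15) = -3.473; x₂ = 0.15 − 0.05·(-3.473) = 0.32365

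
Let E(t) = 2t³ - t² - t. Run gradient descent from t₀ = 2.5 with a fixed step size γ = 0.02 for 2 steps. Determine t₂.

E′(t) = 6t² - 2t - 1
t₁ = 2.5 − 0.02·31.5 = 1.87
t₂ = 1.87 − 0.02·16.2414 = 1.545172

1.545172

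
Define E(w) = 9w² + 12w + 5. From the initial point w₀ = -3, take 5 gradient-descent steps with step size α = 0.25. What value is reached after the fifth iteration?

E′(w) = 18w + 12
w₁ = -3 − 0.25·(-42) = 7.5
w₂ = 7.5 − 0.25·147 = -29.25
w₃ = -29.25 − 0.25·(-514.5) = 99.375
w₄ = 99.375 − 0.25·1800.75 = -350.8125
w₅ = -350.8125 − 0.25·(-6302.625) = 1224.84375

1224.84375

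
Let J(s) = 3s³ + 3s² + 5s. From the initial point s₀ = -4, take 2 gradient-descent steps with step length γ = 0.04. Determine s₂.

J′(s) = 9s² + 6s + 5
Step 1: J′(-4) = 125; s₁ = -4 − 0.04·125 = -9
Step 2: J′(-9) = 680; s₂ = -9 − 0.04·680 = -36.2

-36.2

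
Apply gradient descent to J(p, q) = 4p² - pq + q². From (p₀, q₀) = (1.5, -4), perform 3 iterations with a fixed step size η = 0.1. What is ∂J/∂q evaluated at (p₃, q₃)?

-3.675

∇J = (8p - q, -p + 2q)
Step 1: at (1.5, -4), ∇J = (16, -9.5) → (1.5, -4) − 0.1·(16, -9.5) = (-0.1, -3.05)
Step 2: at (-0.1, -3.05), ∇J = (2.25, -6) → (-0.1, -3.05) − 0.1·(2.25, -6) = (-0.325, -2.45)
Step 3: at (-0.325, -2.45), ∇J = (-0.15, -4.575) → (-0.325, -2.45) − 0.1·(-0.15, -4.575) = (-0.31, -1.9925)
∂J/∂q at (-0.31, -1.9925) = -3.675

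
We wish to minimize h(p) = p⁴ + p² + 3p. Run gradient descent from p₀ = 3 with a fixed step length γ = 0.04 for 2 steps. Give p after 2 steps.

-0.90693888

h′(p) = 4p³ + 2p + 3
p₁ = 3 − 0.04·117 = -1.68
p₂ = -1.68 − 0.04·(-19.326528) = -0.90693888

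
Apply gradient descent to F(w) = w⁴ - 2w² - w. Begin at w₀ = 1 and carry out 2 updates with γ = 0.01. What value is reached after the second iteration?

1.01918796

F′(w) = 4w³ - 4w - 1
Step 1: F′(1) = -1; w₁ = 1 − 0.01·(-1) = 1.01
Step 2: F′(1.01) = -0.918796; w₂ = 1.01 − 0.01·(-0.918796) = 1.01918796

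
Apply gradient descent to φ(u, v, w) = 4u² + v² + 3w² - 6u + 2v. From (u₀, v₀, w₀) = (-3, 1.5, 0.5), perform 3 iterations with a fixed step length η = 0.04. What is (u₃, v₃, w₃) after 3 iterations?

∇φ = (8u - 6, 2v + 2, 6w)
Step 1: at (-3, 1.5, 0.5), ∇φ = (-30, 5, 3) → (-3, 1.5, 0.5) − 0.04·(-30, 5, 3) = (-1.8, 1.3, 0.38)
Step 2: at (-1.8, 1.3, 0.38), ∇φ = (-20.4, 4.6, 2.28) → (-1.8, 1.3, 0.38) − 0.04·(-20.4, 4.6, 2.28) = (-0.984, 1.116, 0.2888)
Step 3: at (-0.984, 1.116, 0.2888), ∇φ = (-13.872, 4.232, 1.7328) → (-0.984, 1.116, 0.2888) − 0.04·(-13.872, 4.232, 1.7328) = (-0.42912, 0.94672, 0.219488)

(-0.42912, 0.94672, 0.219488)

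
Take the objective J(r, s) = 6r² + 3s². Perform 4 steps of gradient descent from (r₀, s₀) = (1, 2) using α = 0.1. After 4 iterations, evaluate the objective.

0.00787968

∇J = (12r, 6s)
Step 1: at (1, 2), ∇J = (12, 12) → (1, 2) − 0.1·(12, 12) = (-0.2, 0.8)
Step 2: at (-0.2, 0.8), ∇J = (-2.4, 4.8) → (-0.2, 0.8) − 0.1·(-2.4, 4.8) = (0.04, 0.32)
Step 3: at (0.04, 0.32), ∇J = (0.48, 1.92) → (0.04, 0.32) − 0.1·(0.48, 1.92) = (-0.008, 0.128)
Step 4: at (-0.008, 0.128), ∇J = (-0.096, 0.768) → (-0.008, 0.128) − 0.1·(-0.096, 0.768) = (0.0016, 0.0512)
J(0.0016, 0.0512) = 0.00787968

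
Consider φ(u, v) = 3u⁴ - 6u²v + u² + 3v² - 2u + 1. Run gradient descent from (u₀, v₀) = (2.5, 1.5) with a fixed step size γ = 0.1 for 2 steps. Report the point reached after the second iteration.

∇φ = (12u³ - 12uv + 2u - 2, -6u² + 6v)
Step 1: at (2.5, 1.5), ∇φ = (145.5, -28.5) → (2.5, 1.5) − 0.1·(145.5, -28.5) = (-12.05, 4.35)
Step 2: at (-12.05, 4.35), ∇φ = (-20393.3715, -845.115) → (-12.05, 4.35) − 0.1·(-20393.3715, -845.115) = (2027.28715, 88.8615)

(2027.28715, 88.8615)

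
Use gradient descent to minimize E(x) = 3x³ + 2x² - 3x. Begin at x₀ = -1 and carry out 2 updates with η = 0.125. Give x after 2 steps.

-2.0078125

E′(x) = 9x² + 4x - 3
Step 1: E′(-1) = 2; x₁ = -1 − 0.125·2 = -1.25
Step 2: E′(-1.25) = 6.0625; x₂ = -1.25 − 0.125·6.0625 = -2.0078125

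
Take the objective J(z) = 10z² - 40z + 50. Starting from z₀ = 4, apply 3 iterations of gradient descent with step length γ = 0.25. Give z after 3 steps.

J′(z) = 20z - 40
z₁ = 4 − 0.25·40 = -6
z₂ = -6 − 0.25·(-160) = 34
z₃ = 34 − 0.25·640 = -126

-126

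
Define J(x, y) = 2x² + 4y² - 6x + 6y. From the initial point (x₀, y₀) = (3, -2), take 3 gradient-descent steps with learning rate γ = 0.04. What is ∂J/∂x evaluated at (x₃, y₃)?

∇J = (4x - 6, 8y + 6)
Step 1: at (3, -2), ∇J = (6, -10) → (3, -2) − 0.04·(6, -10) = (2.76, -1.6)
Step 2: at (2.76, -1.6), ∇J = (5.04, -6.8) → (2.76, -1.6) − 0.04·(5.04, -6.8) = (2.5584, -1.328)
Step 3: at (2.5584, -1.328), ∇J = (4.2336, -4.624) → (2.5584, -1.328) − 0.04·(4.2336, -4.624) = (2.389056, -1.14304)
∂J/∂x at (2.389056, -1.14304) = 3.556224

3.556224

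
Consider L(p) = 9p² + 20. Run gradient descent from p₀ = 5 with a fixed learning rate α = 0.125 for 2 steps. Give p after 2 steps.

7.8125

L′(p) = 18p
p₁ = 5 − 0.125·90 = -6.25
p₂ = -6.25 − 0.125·(-112.5) = 7.8125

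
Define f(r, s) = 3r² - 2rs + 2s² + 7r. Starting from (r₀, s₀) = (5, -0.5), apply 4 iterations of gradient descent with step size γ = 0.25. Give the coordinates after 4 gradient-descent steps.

(0.5625, -1.875)

∇f = (6r - 2s + 7, -2r + 4s)
Step 1: at (5, -0.5), ∇f = (38, -12) → (5, -0.5) − 0.25·(38, -12) = (-4.5, 2.5)
Step 2: at (-4.5, 2.5), ∇f = (-25, 19) → (-4.5, 2.5) − 0.25·(-25, 19) = (1.75, -2.25)
Step 3: at (1.75, -2.25), ∇f = (22, -12.5) → (1.75, -2.25) − 0.25·(22, -12.5) = (-3.75, 0.875)
Step 4: at (-3.75, 0.875), ∇f = (-17.25, 11) → (-3.75, 0.875) − 0.25·(-17.25, 11) = (0.5625, -1.875)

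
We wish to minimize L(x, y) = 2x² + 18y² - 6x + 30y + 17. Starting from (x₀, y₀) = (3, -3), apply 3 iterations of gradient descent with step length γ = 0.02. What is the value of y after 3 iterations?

-0.880896

∇L = (4x - 6, 36y + 30)
Step 1: at (3, -3), ∇L = (6, -78) → (3, -3) − 0.02·(6, -78) = (2.88, -1.44)
Step 2: at (2.88, -1.44), ∇L = (5.52, -21.84) → (2.88, -1.44) − 0.02·(5.52, -21.84) = (2.7696, -1.0032)
Step 3: at (2.7696, -1.0032), ∇L = (5.0784, -6.1152) → (2.7696, -1.0032) − 0.02·(5.0784, -6.1152) = (2.668032, -0.880896)
y = -0.880896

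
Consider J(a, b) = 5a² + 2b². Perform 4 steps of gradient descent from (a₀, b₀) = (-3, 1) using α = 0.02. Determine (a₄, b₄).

(-1.2288, 0.71639296)

∇J = (10a, 4b)
(a₁, b₁) = (-3, 1) − 0.02·(-30, 4) = (-2.4, 0.92)
(a₂, b₂) = (-2.4, 0.92) − 0.02·(-24, 3.68) = (-1.92, 0.8464)
(a₃, b₃) = (-1.92, 0.8464) − 0.02·(-19.2, 3.3856) = (-1.536, 0.778688)
(a₄, b₄) = (-1.536, 0.778688) − 0.02·(-15.36, 3.114752) = (-1.2288, 0.71639296)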